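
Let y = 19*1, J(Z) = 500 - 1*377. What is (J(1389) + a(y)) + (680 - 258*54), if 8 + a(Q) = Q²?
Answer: -12776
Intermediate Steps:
J(Z) = 123 (J(Z) = 500 - 377 = 123)
y = 19
a(Q) = -8 + Q²
(J(1389) + a(y)) + (680 - 258*54) = (123 + (-8 + 19²)) + (680 - 258*54) = (123 + (-8 + 361)) + (680 - 13932) = (123 + 353) - 13252 = 476 - 13252 = -12776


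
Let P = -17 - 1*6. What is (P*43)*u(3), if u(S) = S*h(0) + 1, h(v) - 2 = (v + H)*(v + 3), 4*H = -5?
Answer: 16813/4 ≈ 4203.3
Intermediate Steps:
H = -5/4 (H = (¼)*(-5) = -5/4 ≈ -1.2500)
h(v) = 2 + (3 + v)*(-5/4 + v) (h(v) = 2 + (v - 5/4)*(v + 3) = 2 + (-5/4 + v)*(3 + v) = 2 + (3 + v)*(-5/4 + v))
u(S) = 1 - 7*S/4 (u(S) = S*(-7/4 + 0² + (7/4)*0) + 1 = S*(-7/4 + 0 + 0) + 1 = S*(-7/4) + 1 = -7*S/4 + 1 = 1 - 7*S/4)
P = -23 (P = -17 - 6 = -23)
(P*43)*u(3) = (-23*43)*(1 - 7/4*3) = -989*(1 - 21/4) = -989*(-17/4) = 16813/4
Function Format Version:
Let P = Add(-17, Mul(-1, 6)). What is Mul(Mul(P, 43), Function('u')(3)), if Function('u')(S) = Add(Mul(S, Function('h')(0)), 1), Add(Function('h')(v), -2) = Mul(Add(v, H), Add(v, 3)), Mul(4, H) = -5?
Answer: Rational(16813, 4) ≈ 4203.3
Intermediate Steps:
H = Rational(-5, 4) (H = Mul(Rational(1, 4), -5) = Rational(-5, 4) ≈ -1.2500)
Function('h')(v) = Add(2, Mul(Add(3, v), Add(Rational(-5, 4), v))) (Function('h')(v) = Add(2, Mul(Add(v, Rational(-5, 4)), Add(v, 3))) = Add(2, Mul(Add(Rational(-5, 4), v), Add(3, v))) = Add(2, Mul(Add(3, v), Add(Rational(-5, 4), v))))
Function('u')(S) = Add(1, Mul(Rational(-7, 4), S)) (Function('u')(S) = Add(Mul(S, Add(Rational(-7, 4), Pow(0, 2), Mul(Rational(7, 4), 0))), 1) = Add(Mul(S, Add(Rational(-7, 4), 0, 0)), 1) = Add(Mul(S, Rational(-7, 4)), 1) = Add(Mul(Rational(-7, 4), S), 1) = Add(1, Mul(Rational(-7, 4), S)))
P = -23 (P = Add(-17, -6) = -23)
Mul(Mul(P, 43), Function('u')(3)) = Mul(Mul(-23, 43), Add(1, Mul(Rational(-7, 4), 3))) = Mul(-989, Add(1, Rational(-21, 4))) = Mul(-989, Rational(-17, 4)) = Rational(16813, 4)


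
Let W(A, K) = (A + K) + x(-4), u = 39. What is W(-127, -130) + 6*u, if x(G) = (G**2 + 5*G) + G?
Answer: -31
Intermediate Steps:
x(G) = G**2 + 6*G
W(A, K) = -8 + A + K (W(A, K) = (A + K) - 4*(6 - 4) = (A + K) - 4*2 = (A + K) - 8 = -8 + A + K)
W(-127, -130) + 6*u = (-8 - 127 - 130) + 6*39 = -265 + 234 = -31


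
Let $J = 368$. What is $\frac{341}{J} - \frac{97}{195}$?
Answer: $\frac{30799}{71760} \approx 0.42919$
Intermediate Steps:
$\frac{341}{J} - \frac{97}{195} = \frac{341}{368} - \frac{97}{195} = \frac{30799}{71760}$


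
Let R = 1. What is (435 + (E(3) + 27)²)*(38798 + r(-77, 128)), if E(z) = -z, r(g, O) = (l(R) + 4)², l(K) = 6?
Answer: 39325878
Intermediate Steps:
r(g, O) = 100 (r(g, O) = (6 + 4)² = 10² = 100)
(435 + (E(3) + 27)²)*(38798 + r(-77, 128)) = (435 + (-1*3 + 27)²)*(38798 + 100) = (435 + (-3 + 27)²)*38898 = (435 + 24²)*38898 = (435 + 576)*38898 = 1011*38898 = 39325878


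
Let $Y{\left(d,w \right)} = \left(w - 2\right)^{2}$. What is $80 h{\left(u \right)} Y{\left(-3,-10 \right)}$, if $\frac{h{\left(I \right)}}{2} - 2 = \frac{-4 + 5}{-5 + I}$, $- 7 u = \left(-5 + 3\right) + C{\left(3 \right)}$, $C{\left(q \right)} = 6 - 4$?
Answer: $41472$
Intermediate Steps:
$C{\left(q \right)} = 2$ ($C{\left(q \right)} = 6 - 4 = 2$)
$Y{\left(d,w \right)} = \left(-2 + w\right)^{2}$
$u = 0$ ($u = - \frac{\left(-5 + 3\right) + 2}{7} = - \frac{-2 + 2}{7} = \left(- \frac{1}{7}\right) 0 = 0$)
$h{\left(I \right)} = 4 + \frac{2}{-5 + I}$ ($h{\left(I \right)} = 4 + 2 \frac{-4 + 5}{-5 + I} = 4 + 2 \cdot 1 \frac{1}{-5 + I} = 4 + \frac{2}{-5 + I}$)
$80 h{\left(u \right)} Y{\left(-3,-10 \right)} = 80 \frac{2 \left(-9 + 2 \cdot 0\right)}{-5 + 0} \left(-2 - 10\right)^{2} = 80 \frac{2 \left(-9 + 0\right)}{-5} \left(-12\right)^{2} = 80 \cdot 2 \left(- \frac{1}{5}\right) \left(-9\right) 144 = 80 \cdot \frac{18}{5} \cdot 144 = 288 \cdot 144 = 41472$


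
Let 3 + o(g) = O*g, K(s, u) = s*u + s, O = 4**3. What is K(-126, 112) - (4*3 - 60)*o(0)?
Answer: -14382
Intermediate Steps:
O = 64
K(s, u) = s + s*u
o(g) = -3 + 64*g
K(-126, 112) - (4*3 - 60)*o(0) = -126*(1 + 112) - (4*3 - 60)*(-3 + 64*0) = -126*113 - (12 - 60)*(-3 + 0) = -14238 - (-48)*(-3) = -14238 - 1*144 = -14238 - 144 = -14382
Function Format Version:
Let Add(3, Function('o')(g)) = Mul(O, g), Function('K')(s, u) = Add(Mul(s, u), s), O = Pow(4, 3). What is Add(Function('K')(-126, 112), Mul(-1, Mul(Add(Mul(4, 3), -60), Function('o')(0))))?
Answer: -14382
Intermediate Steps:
O = 64
Function('K')(s, u) = Add(s, Mul(s, u))
Function('o')(g) = Add(-3, Mul(64, g))
Add(Function('K')(-126, 112), Mul(-1, Mul(Add(Mul(4, 3), -60), Function('o')(0)))) = Add(Mul(-126, Add(1, 112)), Mul(-1, Mul(Add(Mul(4, 3), -60), Add(-3, Mul(64, 0))))) = Add(Mul(-126, 113), Mul(-1, Mul(Add(12, -60), Add(-3, 0)))) = Add(-14238, Mul(-1, Mul(-48, -3))) = Add(-14238, Mul(-1, 144)) = Add(-14238, -144) = -14382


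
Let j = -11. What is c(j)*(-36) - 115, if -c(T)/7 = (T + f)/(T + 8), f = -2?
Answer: 977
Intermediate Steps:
c(T) = -7*(-2 + T)/(8 + T) (c(T) = -7*(T - 2)/(T + 8) = -7*(-2 + T)/(8 + T))
c(j)*(-36) - 115 = (7*(2 - 1*(-11))/(8 - 11))*(-36) - 115 = (7*(2 + 11)/(-3))*(-36) - 115 = (7*(-1/3)*13)*(-36) - 115 = -91/3*(-36) - 115 = 1092 - 115 = 977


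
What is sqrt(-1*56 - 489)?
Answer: I*sqrt(545) ≈ 23.345*I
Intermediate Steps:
sqrt(-1*56 - 489) = sqrt(-56 - 489) = sqrt(-545) = I*sqrt(545)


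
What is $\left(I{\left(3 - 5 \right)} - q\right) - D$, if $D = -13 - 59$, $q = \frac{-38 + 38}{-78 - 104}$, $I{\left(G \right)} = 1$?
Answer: $73$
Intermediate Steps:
$q = 0$ ($q = \frac{0}{-182} = 0 \left(- \frac{1}{182}\right) = 0$)
$D = -72$ ($D = -13 - 59 = -72$)
$\left(I{\left(3 - 5 \right)} - q\right) - D = \left(1 - 0\right) - -72 = \left(1 + 0\right) + 72 = 1 + 72 = 73$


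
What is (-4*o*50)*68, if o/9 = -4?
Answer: 489600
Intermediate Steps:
o = -36 (o = 9*(-4) = -36)
(-4*o*50)*68 = (-4*(-36)*50)*68 = (144*50)*68 = 7200*68 = 489600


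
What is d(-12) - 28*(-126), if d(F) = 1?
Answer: 3529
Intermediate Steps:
d(-12) - 28*(-126) = 1 - 28*(-126) = 1 + 3528 = 3529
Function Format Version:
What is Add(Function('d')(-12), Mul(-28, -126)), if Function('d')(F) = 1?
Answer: 3529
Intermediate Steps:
Add(Function('d')(-12), Mul(-28, -126)) = Add(1, Mul(-28, -126)) = Add(1, 3528) = 3529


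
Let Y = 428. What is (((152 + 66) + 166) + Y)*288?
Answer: 233856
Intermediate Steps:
(((152 + 66) + 166) + Y)*288 = (((152 + 66) + 166) + 428)*288 = ((218 + 166) + 428)*288 = (384 + 428)*288 = 812*288 = 233856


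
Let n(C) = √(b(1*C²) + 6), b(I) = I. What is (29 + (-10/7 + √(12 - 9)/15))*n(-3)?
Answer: √15*(2895 + 7*√3)/105 ≈ 107.23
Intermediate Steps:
n(C) = √(6 + C²) (n(C) = √(1*C² + 6) = √(C² + 6) = √(6 + C²))
(29 + (-10/7 + √(12 - 9)/15))*n(-3) = (29 + (-10/7 + √(12 - 9)/15))*√(6 + (-3)²) = (29 + (-10*⅐ + √3*(1/15)))*√(6 + 9) = (29 + (-10/7 + √3/15))*√15 = (193/7 + √3/15)*√15 = √15*(193/7 + √3/15)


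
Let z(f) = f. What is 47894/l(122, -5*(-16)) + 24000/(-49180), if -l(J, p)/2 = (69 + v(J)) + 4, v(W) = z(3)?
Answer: -58976873/186884 ≈ -315.58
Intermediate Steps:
v(W) = 3
l(J, p) = -152 (l(J, p) = -2*((69 + 3) + 4) = -2*(72 + 4) = -2*76 = -152)
47894/l(122, -5*(-16)) + 24000/(-49180) = 47894/(-152) + 24000/(-49180) = 47894*(-1/152) + 24000*(-1/49180) = -23947/76 - 1200/2459 = -58976873/186884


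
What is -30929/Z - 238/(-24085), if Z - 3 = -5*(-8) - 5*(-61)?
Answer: -744842141/8381580 ≈ -88.867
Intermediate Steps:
Z = 348 (Z = 3 + (-5*(-8) - 5*(-61)) = 3 + (40 + 305) = 3 + 345 = 348)
-30929/Z - 238/(-24085) = -30929/348 - 238/(-24085) = -30929*1/348 - 238*(-1/24085) = -30929/348 + 238/24085 = -744842141/8381580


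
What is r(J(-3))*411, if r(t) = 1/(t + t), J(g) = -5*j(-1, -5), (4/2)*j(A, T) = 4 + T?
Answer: 411/5 ≈ 82.200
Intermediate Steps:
j(A, T) = 2 + T/2 (j(A, T) = (4 + T)/2 = 2 + T/2)
J(g) = 5/2 (J(g) = -5*(2 + (1/2)*(-5)) = -5*(2 - 5/2) = -5*(-1/2) = 5/2)
r(t) = 1/(2*t)
r(J(-3))*411 = (1/(2*(5/2)))*411 = ((1/2)*(2/5))*411 = (1/5)*411 = 411/5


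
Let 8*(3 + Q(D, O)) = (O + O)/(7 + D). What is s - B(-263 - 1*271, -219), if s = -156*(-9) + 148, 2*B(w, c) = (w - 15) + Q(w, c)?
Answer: 7706629/4216 ≈ 1827.9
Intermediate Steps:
Q(D, O) = -3 + O/(4*(7 + D)) (Q(D, O) = -3 + ((O + O)/(7 + D))/8 = -3 + ((2*O)/(7 + D))/8 = -3 + (2*O/(7 + D))/8 = -3 + O/(4*(7 + D)))
B(w, c) = -15/2 + w/2 + (-84 + c - 12*w)/(8*(7 + w)) (B(w, c) = ((w - 15) + (-84 + c - 12*w)/(4*(7 + w)))/2 = ((-15 + w) + (-84 + c - 12*w)/(4*(7 + w)))/2 = (-15 + w + (-84 + c - 12*w)/(4*(7 + w)))/2 = -15/2 + w/2 + (-84 + c - 12*w)/(8*(7 + w)))
s = 1552 (s = 1404 + 148 = 1552)
s - B(-263 - 1*271, -219) = 1552 - (-504 - 219 - 44*(-263 - 1*271) + 4*(-263 - 1*271)²)/(8*(7 + (-263 - 1*271))) = 1552 - (-504 - 219 - 44*(-263 - 271) + 4*(-263 - 271)²)/(8*(7 + (-263 - 271))) = 1552 - (-504 - 219 - 44*(-534) + 4*(-534)²)/(8*(7 - 534)) = 1552 - (-504 - 219 + 23496 + 4*285156)/(8*(-527)) = 1552 - (-1)*(-504 - 219 + 23496 + 1140624)/(8*527) = 1552 - (-1)*1163397/(8*527) = 1552 - 1*(-1163397/4216) = 1552 + 1163397/4216 = 7706629/4216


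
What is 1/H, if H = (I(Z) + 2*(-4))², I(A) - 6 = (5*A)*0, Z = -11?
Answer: ¼ ≈ 0.25000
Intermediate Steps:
I(A) = 6 (I(A) = 6 + (5*A)*0 = 6 + 0 = 6)
H = 4 (H = (6 + 2*(-4))² = (6 - 8)² = (-2)² = 4)
1/H = 1/4 = ¼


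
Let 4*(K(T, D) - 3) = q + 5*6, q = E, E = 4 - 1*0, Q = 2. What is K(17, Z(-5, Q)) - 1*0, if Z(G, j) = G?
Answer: 23/2 ≈ 11.500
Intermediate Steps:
E = 4 (E = 4 + 0 = 4)
q = 4
K(T, D) = 23/2 (K(T, D) = 3 + (4 + 5*6)/4 = 3 + (4 + 30)/4 = 3 + (¼)*34 = 3 + 17/2 = 23/2)
K(17, Z(-5, Q)) - 1*0 = 23/2 - 1*0 = 23/2 + 0 = 23/2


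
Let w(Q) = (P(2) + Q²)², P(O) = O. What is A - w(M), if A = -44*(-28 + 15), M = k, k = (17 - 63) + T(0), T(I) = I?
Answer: -4485352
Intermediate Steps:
k = -46 (k = (17 - 63) + 0 = -46 + 0 = -46)
M = -46
A = 572 (A = -44*(-13) = 572)
w(Q) = (2 + Q²)²
A - w(M) = 572 - (2 + (-46)²)² = 572 - (2 + 2116)² = 572 - 1*2118² = 572 - 1*4485924 = 572 - 4485924 = -4485352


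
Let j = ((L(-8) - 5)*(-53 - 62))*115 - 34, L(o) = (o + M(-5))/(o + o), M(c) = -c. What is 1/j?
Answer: 16/1017781 ≈ 1.5720e-5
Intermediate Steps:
L(o) = (5 + o)/(2*o) (L(o) = (o - 1*(-5))/(o + o) = (o + 5)/((2*o)) = (5 + o)*(1/(2*o)) = (5 + o)/(2*o))
j = 1017781/16 (j = (((1/2)*(5 - 8)/(-8) - 5)*(-53 - 62))*115 - 34 = (((1/2)*(-1/8)*(-3) - 5)*(-115))*115 - 34 = ((3/16 - 5)*(-115))*115 - 34 = -77/16*(-115)*115 - 34 = (8855/16)*115 - 34 = 1018325/16 - 34 = 1017781/16 ≈ 63611.)
1/j = 1/(1017781/16) = 16/1017781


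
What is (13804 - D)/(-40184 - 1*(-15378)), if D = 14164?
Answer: 180/12403 ≈ 0.014513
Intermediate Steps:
(13804 - D)/(-40184 - 1*(-15378)) = (13804 - 1*14164)/(-40184 - 1*(-15378)) = (13804 - 14164)/(-40184 + 15378) = -360/(-24806) = -360*(-1/24806) = 180/12403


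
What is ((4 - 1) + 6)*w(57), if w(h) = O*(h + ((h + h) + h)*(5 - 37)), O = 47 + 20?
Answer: -3265245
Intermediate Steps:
O = 67
w(h) = -6365*h (w(h) = 67*(h + ((h + h) + h)*(5 - 37)) = 67*(h + (2*h + h)*(-32)) = 67*(h + (3*h)*(-32)) = 67*(h - 96*h) = 67*(-95*h) = -6365*h)
((4 - 1) + 6)*w(57) = ((4 - 1) + 6)*(-6365*57) = (3 + 6)*(-362805) = 9*(-362805) = -3265245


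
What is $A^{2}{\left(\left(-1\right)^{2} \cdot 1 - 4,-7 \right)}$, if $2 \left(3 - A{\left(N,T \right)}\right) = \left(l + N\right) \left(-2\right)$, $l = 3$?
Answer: $9$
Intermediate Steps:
$A{\left(N,T \right)} = 6 + N$ ($A{\left(N,T \right)} = 3 - \frac{\left(3 + N\right) \left(-2\right)}{2} = 3 - \frac{-6 - 2 N}{2} = 3 + \left(3 + N\right) = 6 + N$)
$A^{2}{\left(\left(-1\right)^{2} \cdot 1 - 4,-7 \right)} = \left(6 - \left(4 - \left(-1\right)^{2} \cdot 1\right)\right)^{2} = \left(6 + \left(1 \cdot 1 - 4\right)\right)^{2} = \left(6 + \left(1 - 4\right)\right)^{2} = \left(6 - 3\right)^{2} = 3^{2} = 9$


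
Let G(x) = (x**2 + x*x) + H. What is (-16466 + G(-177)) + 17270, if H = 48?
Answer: 63510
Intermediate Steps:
G(x) = 48 + 2*x**2 (G(x) = (x**2 + x*x) + 48 = (x**2 + x**2) + 48 = 2*x**2 + 48 = 48 + 2*x**2)
(-16466 + G(-177)) + 17270 = (-16466 + (48 + 2*(-177)**2)) + 17270 = (-16466 + (48 + 2*31329)) + 17270 = (-16466 + (48 + 62658)) + 17270 = (-16466 + 62706) + 17270 = 46240 + 17270 = 63510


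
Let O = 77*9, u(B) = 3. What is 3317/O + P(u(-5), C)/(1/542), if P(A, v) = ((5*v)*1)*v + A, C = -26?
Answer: 1270678415/693 ≈ 1.8336e+6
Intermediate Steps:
P(A, v) = A + 5*v² (P(A, v) = (5*v)*v + A = 5*v² + A = A + 5*v²)
O = 693
3317/O + P(u(-5), C)/(1/542) = 3317/693 + (3 + 5*(-26)²)/(1/542) = 3317*(1/693) + (3 + 5*676)/(1/542) = 3317/693 + (3 + 3380)*542 = 3317/693 + 3383*542 = 3317/693 + 1833586 = 1270678415/693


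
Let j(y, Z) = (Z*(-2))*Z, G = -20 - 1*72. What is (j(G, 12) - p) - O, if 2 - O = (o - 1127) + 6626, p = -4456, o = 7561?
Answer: 17226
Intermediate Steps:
G = -92 (G = -20 - 72 = -92)
j(y, Z) = -2*Z² (j(y, Z) = (-2*Z)*Z = -2*Z²)
O = -13058 (O = 2 - ((7561 - 1127) + 6626) = 2 - (6434 + 6626) = 2 - 1*13060 = 2 - 13060 = -13058)
(j(G, 12) - p) - O = (-2*12² - 1*(-4456)) - 1*(-13058) = (-2*144 + 4456) + 13058 = (-288 + 4456) + 13058 = 4168 + 13058 = 17226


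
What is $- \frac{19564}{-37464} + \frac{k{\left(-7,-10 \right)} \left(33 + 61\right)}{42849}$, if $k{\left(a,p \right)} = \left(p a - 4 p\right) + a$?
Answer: $\frac{100085357}{133774578} \approx 0.74816$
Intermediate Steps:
$k{\left(a,p \right)} = a - 4 p + a p$ ($k{\left(a,p \right)} = \left(a p - 4 p\right) + a = \left(- 4 p + a p\right) + a = a - 4 p + a p$)
$- \frac{19564}{-37464} + \frac{k{\left(-7,-10 \right)} \left(33 + 61\right)}{42849} = - \frac{19564}{-37464} + \frac{\left(-7 - -40 - -70\right) \left(33 + 61\right)}{42849} = \left(-19564\right) \left(- \frac{1}{37464}\right) + \left(-7 + 40 + 70\right) 94 \cdot \frac{1}{42849} = \frac{4891}{9366} + 103 \cdot 94 \cdot \frac{1}{42849} = \frac{4891}{9366} + 9682 \cdot \frac{1}{42849} = \frac{4891}{9366} + \frac{9682}{42849} = \frac{100085357}{133774578}$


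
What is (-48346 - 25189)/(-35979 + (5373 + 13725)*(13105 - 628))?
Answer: -10505/34035681 ≈ -0.00030865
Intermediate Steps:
(-48346 - 25189)/(-35979 + (5373 + 13725)*(13105 - 628)) = -73535/(-35979 + 19098*12477) = -73535/(-35979 + 238285746) = -73535/238249767 = -73535*1/238249767 = -10505/34035681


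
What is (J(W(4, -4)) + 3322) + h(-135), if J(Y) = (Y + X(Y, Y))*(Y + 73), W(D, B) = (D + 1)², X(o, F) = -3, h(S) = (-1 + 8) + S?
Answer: 5350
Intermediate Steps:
h(S) = 7 + S
W(D, B) = (1 + D)²
J(Y) = (-3 + Y)*(73 + Y) (J(Y) = (Y - 3)*(Y + 73) = (-3 + Y)*(73 + Y))
(J(W(4, -4)) + 3322) + h(-135) = ((-219 + ((1 + 4)²)² + 70*(1 + 4)²) + 3322) + (7 - 135) = ((-219 + (5²)² + 70*5²) + 3322) - 128 = ((-219 + 25² + 70*25) + 3322) - 128 = ((-219 + 625 + 1750) + 3322) - 128 = (2156 + 3322) - 128 = 5478 - 128 = 5350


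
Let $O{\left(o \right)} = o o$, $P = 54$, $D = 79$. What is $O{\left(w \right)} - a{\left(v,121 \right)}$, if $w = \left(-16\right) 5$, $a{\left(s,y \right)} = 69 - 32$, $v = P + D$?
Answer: $6363$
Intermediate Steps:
$v = 133$ ($v = 54 + 79 = 133$)
$a{\left(s,y \right)} = 37$ ($a{\left(s,y \right)} = 69 - 32 = 37$)
$w = -80$
$O{\left(o \right)} = o^{2}$
$O{\left(w \right)} - a{\left(v,121 \right)} = \left(-80\right)^{2} - 37 = 6400 - 37 = 6363$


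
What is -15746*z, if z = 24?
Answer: -377904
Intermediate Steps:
-15746*z = -15746*24 = -377904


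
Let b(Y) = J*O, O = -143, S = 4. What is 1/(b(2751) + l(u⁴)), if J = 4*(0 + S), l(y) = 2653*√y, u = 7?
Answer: 1/127709 ≈ 7.8303e-6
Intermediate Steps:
J = 16 (J = 4*(0 + 4) = 4*4 = 16)
b(Y) = -2288 (b(Y) = 16*(-143) = -2288)
1/(b(2751) + l(u⁴)) = 1/(-2288 + 2653*√(7⁴)) = 1/(-2288 + 2653*√2401) = 1/(-2288 + 2653*49) = 1/(-2288 + 129997) = 1/127709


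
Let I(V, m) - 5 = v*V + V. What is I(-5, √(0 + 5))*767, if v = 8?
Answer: -30680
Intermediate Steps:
I(V, m) = 5 + 9*V (I(V, m) = 5 + (8*V + V) = 5 + 9*V)
I(-5, √(0 + 5))*767 = (5 + 9*(-5))*767 = (5 - 45)*767 = -40*767 = -30680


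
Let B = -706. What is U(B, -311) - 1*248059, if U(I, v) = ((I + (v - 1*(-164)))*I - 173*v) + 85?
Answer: 408047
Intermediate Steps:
U(I, v) = 85 - 173*v + I*(164 + I + v) (U(I, v) = ((I + (v + 164))*I - 173*v) + 85 = ((I + (164 + v))*I - 173*v) + 85 = ((164 + I + v)*I - 173*v) + 85 = (I*(164 + I + v) - 173*v) + 85 = (-173*v + I*(164 + I + v)) + 85 = 85 - 173*v + I*(164 + I + v))
U(B, -311) - 1*248059 = (85 + (-706)² - 173*(-311) + 164*(-706) - 706*(-311)) - 1*248059 = (85 + 498436 + 53803 - 115784 + 219566) - 248059 = 656106 - 248059 = 408047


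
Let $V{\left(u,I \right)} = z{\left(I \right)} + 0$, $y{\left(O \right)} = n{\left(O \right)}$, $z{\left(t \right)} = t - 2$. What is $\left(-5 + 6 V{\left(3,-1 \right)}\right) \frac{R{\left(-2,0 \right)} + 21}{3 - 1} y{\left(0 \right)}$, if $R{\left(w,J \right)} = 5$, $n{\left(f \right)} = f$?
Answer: $0$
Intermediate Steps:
$z{\left(t \right)} = -2 + t$
$y{\left(O \right)} = O$
$V{\left(u,I \right)} = -2 + I$ ($V{\left(u,I \right)} = \left(-2 + I\right) + 0 = -2 + I$)
$\left(-5 + 6 V{\left(3,-1 \right)}\right) \frac{R{\left(-2,0 \right)} + 21}{3 - 1} y{\left(0 \right)} = \left(-5 + 6 \left(-2 - 1\right)\right) \frac{5 + 21}{3 - 1} \cdot 0 = \left(-5 + 6 \left(-3\right)\right) \frac{26}{2} \cdot 0 = \left(-5 - 18\right) 26 \cdot \frac{1}{2} \cdot 0 = \left(-23\right) 13 \cdot 0 = \left(-299\right) 0 = 0$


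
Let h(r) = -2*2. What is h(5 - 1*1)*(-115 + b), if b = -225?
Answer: 1360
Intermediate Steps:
h(r) = -4
h(5 - 1*1)*(-115 + b) = -4*(-115 - 225) = -4*(-340) = 1360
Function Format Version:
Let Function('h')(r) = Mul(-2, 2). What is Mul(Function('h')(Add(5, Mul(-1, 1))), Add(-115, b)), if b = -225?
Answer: 1360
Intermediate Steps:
Function('h')(r) = -4
Mul(Function('h')(Add(5, Mul(-1, 1))), Add(-115, b)) = Mul(-4, Add(-115, -225)) = Mul(-4, -340) = 1360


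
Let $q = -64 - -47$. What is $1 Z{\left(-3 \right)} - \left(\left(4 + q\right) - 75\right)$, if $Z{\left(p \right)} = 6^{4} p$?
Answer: $-3800$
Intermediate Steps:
$Z{\left(p \right)} = 1296 p$
$q = -17$ ($q = -64 + 47 = -17$)
$1 Z{\left(-3 \right)} - \left(\left(4 + q\right) - 75\right) = 1 \cdot 1296 \left(-3\right) - \left(\left(4 - 17\right) - 75\right) = 1 \left(-3888\right) - \left(-13 - 75\right) = -3888 - -88 = -3888 + 88 = -3800$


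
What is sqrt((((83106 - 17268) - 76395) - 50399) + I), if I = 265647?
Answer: sqrt(204691) ≈ 452.43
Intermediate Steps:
sqrt((((83106 - 17268) - 76395) - 50399) + I) = sqrt((((83106 - 17268) - 76395) - 50399) + 265647) = sqrt(((65838 - 76395) - 50399) + 265647) = sqrt((-10557 - 50399) + 265647) = sqrt(-60956 + 265647) = sqrt(204691)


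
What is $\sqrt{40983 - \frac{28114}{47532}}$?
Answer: $\frac{\sqrt{23147796930486}}{23766} \approx 202.44$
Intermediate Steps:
$\sqrt{40983 - \frac{28114}{47532}} = \sqrt{40983 - \frac{14057}{23766}} = \sqrt{\frac{973987921}{23766}} = \frac{\sqrt{23147796930486}}{23766}$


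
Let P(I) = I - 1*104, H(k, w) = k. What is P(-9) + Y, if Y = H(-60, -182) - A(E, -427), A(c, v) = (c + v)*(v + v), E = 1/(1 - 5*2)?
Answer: -3284333/9 ≈ -3.6493e+5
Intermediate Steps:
P(I) = -104 + I (P(I) = I - 104 = -104 + I)
E = -1/9 (E = 1/(1 - 10) = 1/(-9) = -1/9 ≈ -0.11111)
A(c, v) = 2*v*(c + v) (A(c, v) = (c + v)*(2*v) = 2*v*(c + v))
Y = -3283316/9 (Y = -60 - 2*(-427)*(-1/9 - 427) = -60 - 2*(-427)*(-3844)/9 = -60 - 1*3282776/9 = -60 - 3282776/9 = -3283316/9 ≈ -3.6481e+5)
P(-9) + Y = (-104 - 9) - 3283316/9 = -113 - 3283316/9 = -3284333/9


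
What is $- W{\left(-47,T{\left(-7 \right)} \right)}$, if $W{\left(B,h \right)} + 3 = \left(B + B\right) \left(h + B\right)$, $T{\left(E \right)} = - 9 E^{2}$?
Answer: $-45869$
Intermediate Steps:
$W{\left(B,h \right)} = -3 + 2 B \left(B + h\right)$ ($W{\left(B,h \right)} = -3 + \left(B + B\right) \left(h + B\right) = -3 + 2 B \left(B + h\right)$)
$- W{\left(-47,T{\left(-7 \right)} \right)} = - (-3 + 2 \left(-47\right)^{2} + 2 \left(-47\right) \left(- 9 \left(-7\right)^{2}\right)) = - (-3 + 2 \cdot 2209 + 2 \left(-47\right) \left(\left(-9\right) 49\right)) = - (-3 + 4418 + 2 \left(-47\right) \left(-441\right)) = - (-3 + 4418 + 41454) = \left(-1\right) 45869 = -45869$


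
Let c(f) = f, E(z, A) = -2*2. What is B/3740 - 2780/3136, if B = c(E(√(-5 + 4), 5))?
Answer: -650609/733040 ≈ -0.88755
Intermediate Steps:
E(z, A) = -4
B = -4
B/3740 - 2780/3136 = -4/3740 - 2780/3136 = -4*1/3740 - 2780*1/3136 = -1/935 - 695/784 = -650609/733040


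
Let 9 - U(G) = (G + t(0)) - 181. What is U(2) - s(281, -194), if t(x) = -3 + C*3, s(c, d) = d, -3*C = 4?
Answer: 389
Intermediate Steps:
C = -4/3 (C = -1/3*4 = -4/3 ≈ -1.3333)
t(x) = -7 (t(x) = -3 - 4/3*3 = -3 - 4 = -7)
U(G) = 197 - G (U(G) = 9 - ((G - 7) - 181) = 9 - ((-7 + G) - 181) = 9 - (-188 + G) = 9 + (188 - G) = 197 - G)
U(2) - s(281, -194) = (197 - 1*2) - 1*(-194) = (197 - 2) + 194 = 195 + 194 = 389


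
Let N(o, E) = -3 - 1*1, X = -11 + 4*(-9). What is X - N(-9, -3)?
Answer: -43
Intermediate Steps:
X = -47 (X = -11 - 36 = -47)
N(o, E) = -4 (N(o, E) = -3 - 1 = -4)
X - N(-9, -3) = -47 - 1*(-4) = -47 + 4 = -43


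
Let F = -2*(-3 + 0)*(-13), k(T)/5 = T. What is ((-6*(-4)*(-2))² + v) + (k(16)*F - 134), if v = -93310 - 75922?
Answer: -173302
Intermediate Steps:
v = -169232
k(T) = 5*T
F = -78 (F = -2*(-3)*(-13) = 6*(-13) = -78)
((-6*(-4)*(-2))² + v) + (k(16)*F - 134) = ((-6*(-4)*(-2))² - 169232) + ((5*16)*(-78) - 134) = ((24*(-2))² - 169232) + (80*(-78) - 134) = ((-48)² - 169232) + (-6240 - 134) = (2304 - 169232) - 6374 = -166928 - 6374 = -173302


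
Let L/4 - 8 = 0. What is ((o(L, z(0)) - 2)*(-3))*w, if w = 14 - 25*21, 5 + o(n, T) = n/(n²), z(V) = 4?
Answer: -341859/32 ≈ -10683.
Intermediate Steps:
L = 32 (L = 32 + 4*0 = 32 + 0 = 32)
o(n, T) = -5 + 1/n (o(n, T) = -5 + n/(n²) = -5 + n/n² = -5 + 1/n)
w = -511 (w = 14 - 525 = -511)
((o(L, z(0)) - 2)*(-3))*w = (((-5 + 1/32) - 2)*(-3))*(-511) = ((-159/32 - 2)*(-3))*(-511) = -223/32*(-3)*(-511) = (669/32)*(-511) = -341859/32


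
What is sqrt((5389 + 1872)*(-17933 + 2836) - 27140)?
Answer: I*sqrt(109646457) ≈ 10471.0*I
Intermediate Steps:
sqrt((5389 + 1872)*(-17933 + 2836) - 27140) = sqrt(7261*(-15097) - 27140) = sqrt(-109619317 - 27140) = sqrt(-109646457) = I*sqrt(109646457)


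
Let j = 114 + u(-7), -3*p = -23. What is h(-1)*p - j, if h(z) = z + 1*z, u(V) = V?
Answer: -367/3 ≈ -122.33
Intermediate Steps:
p = 23/3 (p = -⅓*(-23) = 23/3 ≈ 7.6667)
j = 107 (j = 114 - 7 = 107)
h(z) = 2*z (h(z) = z + z = 2*z)
h(-1)*p - j = (2*(-1))*(23/3) - 1*107 = -2*23/3 - 107 = -46/3 - 107 = -367/3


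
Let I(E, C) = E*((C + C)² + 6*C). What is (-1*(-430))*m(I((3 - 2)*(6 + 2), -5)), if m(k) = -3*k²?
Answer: -404544000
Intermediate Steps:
I(E, C) = E*(4*C² + 6*C) (I(E, C) = E*((2*C)² + 6*C) = E*(4*C² + 6*C))
(-1*(-430))*m(I((3 - 2)*(6 + 2), -5)) = (-1*(-430))*(-3*100*(3 - 2)²*(3 + 2*(-5))²*(6 + 2)²) = 430*(-3*6400*(3 - 10)²) = 430*(-3*(2*(-5)*8*(-7))²) = 430*(-3*560²) = 430*(-3*313600) = 430*(-940800) = -404544000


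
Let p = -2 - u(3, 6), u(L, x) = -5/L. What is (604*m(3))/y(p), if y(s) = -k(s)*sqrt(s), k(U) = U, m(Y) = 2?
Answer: -3624*I*sqrt(3) ≈ -6277.0*I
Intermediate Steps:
p = -1/3 (p = -2 - (-5)/3 = -2 - 1*(-5/3) = -2 + 5/3 = -1/3 ≈ -0.33333)
y(s) = -s**(3/2) (y(s) = -s*sqrt(s) = -s**(3/2))
(604*m(3))/y(p) = (604*2)/((-(-1/3)**(3/2))) = 1208/((-(-1)*I*sqrt(3)/9)) = 1208/((I*sqrt(3)/9)) = 1208*(-3*I*sqrt(3)) = -3624*I*sqrt(3)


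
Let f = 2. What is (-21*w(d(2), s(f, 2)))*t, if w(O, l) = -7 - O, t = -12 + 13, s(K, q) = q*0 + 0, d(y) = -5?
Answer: 42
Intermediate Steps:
s(K, q) = 0 (s(K, q) = 0 + 0 = 0)
t = 1
(-21*w(d(2), s(f, 2)))*t = -21*(-7 - 1*(-5))*1 = -21*(-7 + 5)*1 = -21*(-2)*1 = 42*1 = 42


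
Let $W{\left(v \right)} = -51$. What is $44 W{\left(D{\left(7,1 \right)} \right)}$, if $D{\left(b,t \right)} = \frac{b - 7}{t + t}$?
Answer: $-2244$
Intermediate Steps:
$D{\left(b,t \right)} = \frac{-7 + b}{2 t}$
$44 W{\left(D{\left(7,1 \right)} \right)} = 44 \left(-51\right) = -2244$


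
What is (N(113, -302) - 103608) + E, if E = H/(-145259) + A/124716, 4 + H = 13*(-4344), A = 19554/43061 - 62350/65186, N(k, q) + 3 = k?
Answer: -2631503774572870079854835/25425744071164237812 ≈ -1.0350e+5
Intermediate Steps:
N(k, q) = -3 + k
A = -705103153/1403487173 (A = 19554*(1/43061) - 62350*1/65186 = 19554/43061 - 31175/32593 = -705103153/1403487173 ≈ -0.50239)
H = -56476 (H = -4 + 13*(-4344) = -4 - 56472 = -56476)
E = 9885304486205211541/25425744071164237812 (E = -56476/(-145259) - 705103153/1403487173/124716 = -56476*(-1/145259) - 705103153/1403487173*1/124716 = 56476/145259 - 705103153/175037306267868 = 9885304486205211541/25425744071164237812 ≈ 0.38879)
(N(113, -302) - 103608) + E = ((-3 + 113) - 103608) + 9885304486205211541/25425744071164237812 = (110 - 103608) + 9885304486205211541/25425744071164237812 = -103498 + 9885304486205211541/25425744071164237812 = -2631503774572870079854835/25425744071164237812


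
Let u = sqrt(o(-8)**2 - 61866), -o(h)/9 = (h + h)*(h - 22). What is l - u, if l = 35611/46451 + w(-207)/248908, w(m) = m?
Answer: 8854247431/11562025508 - 3*sqrt(2066726) ≈ -4312.1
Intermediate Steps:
o(h) = -18*h*(-22 + h) (o(h) = -9*(h + h)*(h - 22) = -9*2*h*(-22 + h) = -18*h*(-22 + h))
u = 3*sqrt(2066726) (u = sqrt((18*(-8)*(22 - 1*(-8)))**2 - 61866) = sqrt((18*(-8)*(22 + 8))**2 - 61866) = sqrt((18*(-8)*30)**2 - 61866) = sqrt((-4320)**2 - 61866) = sqrt(18662400 - 61866) = sqrt(18600534) = 3*sqrt(2066726) ≈ 4312.8)
l = 8854247431/11562025508 (l = 35611/46451 - 207/248908 = 8854247431/11562025508 ≈ 0.76580)
l - u = 8854247431/11562025508 - 3*sqrt(2066726)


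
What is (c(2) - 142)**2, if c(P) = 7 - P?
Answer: 18769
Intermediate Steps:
(c(2) - 142)**2 = ((7 - 1*2) - 142)**2 = ((7 - 2) - 142)**2 = (5 - 142)**2 = (-137)**2 = 18769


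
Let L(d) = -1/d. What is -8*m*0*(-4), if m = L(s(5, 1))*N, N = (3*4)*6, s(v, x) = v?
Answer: 0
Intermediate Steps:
N = 72 (N = 12*6 = 72)
m = -72/5 (m = -1/5*72 = -72/5 ≈ -14.400)
-8*m*0*(-4) = -(-576)*0/5*(-4) = -8*0*(-4) = 0*(-4) = 0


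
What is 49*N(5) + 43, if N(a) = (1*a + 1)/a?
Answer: 509/5 ≈ 101.80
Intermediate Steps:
N(a) = (1 + a)/a (N(a) = (a + 1)/a = (1 + a)/a)
49*N(5) + 43 = 49*((1 + 5)/5) + 43 = 49*((1/5)*6) + 43 = 49*(6/5) + 43 = 294/5 + 43 = 509/5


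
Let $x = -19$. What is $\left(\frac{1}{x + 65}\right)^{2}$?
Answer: $\frac{1}{2116} \approx 0.00047259$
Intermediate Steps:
$\left(\frac{1}{x + 65}\right)^{2} = \left(\frac{1}{-19 + 65}\right)^{2} = \left(\frac{1}{46}\right)^{2} = \frac{1}{2116}$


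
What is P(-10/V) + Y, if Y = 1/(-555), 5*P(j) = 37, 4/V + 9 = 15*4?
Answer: 4106/555 ≈ 7.3982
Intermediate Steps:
V = 4/51 (V = 4/(-9 + 15*4) = 4/(-9 + 60) = 4/51 ≈ 0.078431)
P(j) = 37/5 (P(j) = (⅕)*37 = 37/5)
Y = -1/555 ≈ -0.0018018
P(-10/V) + Y = 37/5 - 1/555 = 4106/555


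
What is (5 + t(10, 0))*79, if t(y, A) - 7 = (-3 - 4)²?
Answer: 4819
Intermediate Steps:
t(y, A) = 56 (t(y, A) = 7 + (-3 - 4)² = 7 + (-7)² = 7 + 49 = 56)
(5 + t(10, 0))*79 = (5 + 56)*79 = 61*79 = 4819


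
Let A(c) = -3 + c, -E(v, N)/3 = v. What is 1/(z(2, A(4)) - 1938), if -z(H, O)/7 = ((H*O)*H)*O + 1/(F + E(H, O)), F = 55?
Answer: -7/13763 ≈ -0.00050861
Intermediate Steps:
E(v, N) = -3*v
z(H, O) = -7/(55 - 3*H) - 7*H²*O² (z(H, O) = -7*(((H*O)*H)*O + 1/(55 - 3*H)) = -7*((O*H²)*O + 1/(55 - 3*H)) = -7*(H²*O² + 1/(55 - 3*H)) = -7*(1/(55 - 3*H) + H²*O²) = -7/(55 - 3*H) - 7*H²*O²)
1/(z(2, A(4)) - 1938) = 1/(7*(1 - 3*2³*(-3 + 4)² + 55*2²*(-3 + 4)²)/(-55 + 3*2) - 1938) = 1/(7*(1 - 3*8*1² + 55*4*1²)/(-55 + 6) - 1938) = 1/(7*(1 - 3*8*1 + 55*4*1)/(-49) - 1938) = 1/(7*(-1/49)*(1 - 24 + 220) - 1938) = 1/(7*(-1/49)*197 - 1938) = 1/(-197/7 - 1938) = 1/(-13763/7) = -7/13763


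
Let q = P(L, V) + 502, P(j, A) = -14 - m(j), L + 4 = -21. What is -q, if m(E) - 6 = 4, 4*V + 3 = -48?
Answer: -478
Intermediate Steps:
V = -51/4 (V = -3/4 + (1/4)*(-48) = -3/4 - 12 = -51/4 ≈ -12.750)
L = -25 (L = -4 - 21 = -25)
m(E) = 10 (m(E) = 6 + 4 = 10)
P(j, A) = -24 (P(j, A) = -14 - 1*10 = -14 - 10 = -24)
q = 478 (q = -24 + 502 = 478)
-q = -1*478 = -478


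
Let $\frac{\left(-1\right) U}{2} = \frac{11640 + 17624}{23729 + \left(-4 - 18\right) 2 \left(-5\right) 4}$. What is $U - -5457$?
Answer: $\frac{134232785}{24609} \approx 5454.6$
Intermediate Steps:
$U = - \frac{58528}{24609}$ ($U = - 2 \frac{11640 + 17624}{23729 + \left(-4 - 18\right) 2 \left(-5\right) 4} = - 2 \frac{29264}{23729 - 22 \left(\left(-10\right) 4\right)} = - 2 \frac{29264}{23729 - -880} = - 2 \frac{29264}{23729 + 880} = - 2 \cdot \frac{29264}{24609} = - 2 \cdot 29264 \cdot \frac{1}{24609} = \left(-2\right) \frac{29264}{24609} = - \frac{58528}{24609} \approx -2.3783$)
$U - -5457 = - \frac{58528}{24609} - -5457 = - \frac{58528}{24609} + 5457 = \frac{134232785}{24609}$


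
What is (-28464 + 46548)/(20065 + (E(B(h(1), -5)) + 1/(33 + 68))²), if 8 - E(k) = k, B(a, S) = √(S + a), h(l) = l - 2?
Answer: 92237442*I/(81709*√6 + 102638170*I) ≈ 0.89866 + 0.0017524*I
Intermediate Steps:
h(l) = -2 + l
E(k) = 8 - k
(-28464 + 46548)/(20065 + (E(B(h(1), -5)) + 1/(33 + 68))²) = (-28464 + 46548)/(20065 + ((8 - √(-5 + (-2 + 1))) + 1/(33 + 68))²) = 18084/(20065 + ((8 - √(-5 - 1)) + 1/101)²) = 18084/(20065 + ((8 - √(-6)) + 1/101)²) = 18084/(20065 + ((8 - I*√6) + 1/101)²) = 18084/(20065 + (809/101 - I*√6)²)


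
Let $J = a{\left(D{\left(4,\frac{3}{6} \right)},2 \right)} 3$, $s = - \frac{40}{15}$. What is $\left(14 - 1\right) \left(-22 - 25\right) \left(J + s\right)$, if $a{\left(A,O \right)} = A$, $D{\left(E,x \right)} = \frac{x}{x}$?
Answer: $- \frac{611}{3} \approx -203.67$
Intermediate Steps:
$D{\left(E,x \right)} = 1$
$s = - \frac{8}{3}$ ($s = \left(-40\right) \frac{1}{15} = - \frac{8}{3} \approx -2.6667$)
$J = 3$ ($J = 1 \cdot 3 = 3$)
$\left(14 - 1\right) \left(-22 - 25\right) \left(J + s\right) = \left(14 - 1\right) \left(-22 - 25\right) \left(3 - \frac{8}{3}\right) = 13 \left(-47\right) \frac{1}{3} = \left(-611\right) \frac{1}{3} = - \frac{611}{3}$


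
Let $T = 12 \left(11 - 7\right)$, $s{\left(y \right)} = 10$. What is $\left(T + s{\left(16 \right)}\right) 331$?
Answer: $19198$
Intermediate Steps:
$T = 48$ ($T = 12 \cdot 4 = 48$)
$\left(T + s{\left(16 \right)}\right) 331 = \left(48 + 10\right) 331 = 58 \cdot 331 = 19198$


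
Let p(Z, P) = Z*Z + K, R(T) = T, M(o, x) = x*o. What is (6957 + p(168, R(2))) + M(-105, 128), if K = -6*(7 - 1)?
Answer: 21705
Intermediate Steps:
M(o, x) = o*x
K = -36 (K = -6*6 = -36)
p(Z, P) = -36 + Z**2 (p(Z, P) = Z*Z - 36 = Z**2 - 36 = -36 + Z**2)
(6957 + p(168, R(2))) + M(-105, 128) = (6957 + (-36 + 168**2)) - 105*128 = (6957 + (-36 + 28224)) - 13440 = (6957 + 28188) - 13440 = 35145 - 13440 = 21705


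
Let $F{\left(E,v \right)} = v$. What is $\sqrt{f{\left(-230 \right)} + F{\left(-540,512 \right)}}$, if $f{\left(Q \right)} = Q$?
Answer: $\sqrt{282} \approx 16.793$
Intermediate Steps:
$\sqrt{f{\left(-230 \right)} + F{\left(-540,512 \right)}} = \sqrt{-230 + 512} = \sqrt{282}$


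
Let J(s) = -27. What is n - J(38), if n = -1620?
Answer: -1593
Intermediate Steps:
n - J(38) = -1620 - 1*(-27) = -1620 + 27 = -1593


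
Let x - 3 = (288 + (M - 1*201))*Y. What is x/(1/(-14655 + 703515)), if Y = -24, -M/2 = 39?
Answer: -146727180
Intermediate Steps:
M = -78 (M = -2*39 = -78)
x = -213 (x = 3 + (288 + (-78 - 1*201))*(-24) = 3 + (288 + (-78 - 201))*(-24) = 3 + (288 - 279)*(-24) = 3 + 9*(-24) = 3 - 216 = -213)
x/(1/(-14655 + 703515)) = -213/(1/(-14655 + 703515)) = -213/(1/688860) = -213/1/688860 = -213*688860 = -146727180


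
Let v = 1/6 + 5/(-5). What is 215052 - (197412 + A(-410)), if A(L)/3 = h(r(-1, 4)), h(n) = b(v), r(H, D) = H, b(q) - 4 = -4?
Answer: 17640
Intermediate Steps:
v = -⅚ (v = 1*(⅙) + 5*(-⅕) = ⅙ - 1 = -⅚ ≈ -0.83333)
b(q) = 0 (b(q) = 4 - 4 = 0)
h(n) = 0
A(L) = 0 (A(L) = 3*0 = 0)
215052 - (197412 + A(-410)) = 215052 - (197412 + 0) = 215052 - 1*197412 = 215052 - 197412 = 17640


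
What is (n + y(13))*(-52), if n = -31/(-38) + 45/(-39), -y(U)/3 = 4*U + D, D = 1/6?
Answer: 154956/19 ≈ 8155.6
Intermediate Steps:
D = 1/6 ≈ 0.16667
y(U) = -1/2 - 12*U (y(U) = -3*(4*U + 1/6) = -3*(1/6 + 4*U) = -1/2 - 12*U)
n = -167/494 (n = -31*(-1/38) + 45*(-1/39) = 31/38 - 15/13 = -167/494 ≈ -0.33806)
(n + y(13))*(-52) = (-167/494 + (-1/2 - 12*13))*(-52) = (-167/494 + (-1/2 - 156))*(-52) = (-167/494 - 313/2)*(-52) = -38739/247*(-52) = 154956/19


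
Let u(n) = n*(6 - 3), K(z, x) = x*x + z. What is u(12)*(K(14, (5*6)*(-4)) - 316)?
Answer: 507528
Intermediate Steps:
K(z, x) = z + x² (K(z, x) = x² + z = z + x²)
u(n) = 3*n (u(n) = n*3 = 3*n)
u(12)*(K(14, (5*6)*(-4)) - 316) = (3*12)*((14 + ((5*6)*(-4))²) - 316) = 36*((14 + (30*(-4))²) - 316) = 36*((14 + (-120)²) - 316) = 36*((14 + 14400) - 316) = 36*(14414 - 316) = 36*14098 = 507528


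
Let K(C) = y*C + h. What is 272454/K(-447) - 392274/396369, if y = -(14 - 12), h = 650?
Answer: 5965924915/33999652 ≈ 175.47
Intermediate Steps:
y = -2 (y = -1*2 = -2)
K(C) = 650 - 2*C (K(C) = -2*C + 650 = 650 - 2*C)
272454/K(-447) - 392274/396369 = 272454/(650 - 2*(-447)) - 392274/396369 = 272454/(650 + 894) - 392274*1/396369 = 272454/1544 - 43586/44041 = 272454*(1/1544) - 43586/44041 = 136227/772 - 43586/44041 = 5965924915/33999652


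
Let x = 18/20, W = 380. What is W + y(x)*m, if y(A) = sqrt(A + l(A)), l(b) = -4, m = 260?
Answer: 380 + 26*I*sqrt(310) ≈ 380.0 + 457.78*I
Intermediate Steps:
x = 9/10 (x = 18*(1/20) = 9/10 ≈ 0.90000)
y(A) = sqrt(-4 + A) (y(A) = sqrt(A - 4) = sqrt(-4 + A))
W + y(x)*m = 380 + sqrt(-4 + 9/10)*260 = 380 + sqrt(-31/10)*260 = 380 + (I*sqrt(310)/10)*260 = 380 + 26*I*sqrt(310)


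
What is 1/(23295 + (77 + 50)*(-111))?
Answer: 1/9198 ≈ 0.00010872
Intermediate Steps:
1/(23295 + (77 + 50)*(-111)) = 1/(23295 + 127*(-111)) = 1/(23295 - 14097) = 1/9198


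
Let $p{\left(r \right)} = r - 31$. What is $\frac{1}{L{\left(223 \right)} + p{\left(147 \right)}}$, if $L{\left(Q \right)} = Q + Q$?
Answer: $\frac{1}{562} \approx 0.0017794$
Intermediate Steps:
$L{\left(Q \right)} = 2 Q$
$p{\left(r \right)} = -31 + r$
$\frac{1}{L{\left(223 \right)} + p{\left(147 \right)}} = \frac{1}{2 \cdot 223 + \left(-31 + 147\right)} = \frac{1}{446 + 116} = \frac{1}{562}$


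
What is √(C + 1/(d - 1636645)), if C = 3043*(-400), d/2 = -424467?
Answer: I*√7519986929293830779/2485579 ≈ 1103.3*I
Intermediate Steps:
d = -848934 (d = 2*(-424467) = -848934)
C = -1217200
√(C + 1/(d - 1636645)) = √(-1217200 + 1/(-848934 - 1636645)) = √(-1217200 + 1/(-2485579)) = √(-1217200 - 1/2485579) = √(-3025446758801/2485579) = I*√7519986929293830779/2485579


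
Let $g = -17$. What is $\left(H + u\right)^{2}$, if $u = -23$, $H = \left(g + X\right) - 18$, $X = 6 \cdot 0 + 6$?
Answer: $2704$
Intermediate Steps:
$X = 6$ ($X = 0 + 6 = 6$)
$H = -29$ ($H = \left(-17 + 6\right) - 18 = -11 - 18 = -29$)
$\left(H + u\right)^{2} = \left(-29 - 23\right)^{2} = \left(-52\right)^{2} = 2704$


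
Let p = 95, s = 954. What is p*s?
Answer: 90630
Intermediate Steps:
p*s = 95*954 = 90630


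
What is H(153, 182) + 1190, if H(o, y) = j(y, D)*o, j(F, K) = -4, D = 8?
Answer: 578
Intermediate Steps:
H(o, y) = -4*o
H(153, 182) + 1190 = -4*153 + 1190 = -612 + 1190 = 578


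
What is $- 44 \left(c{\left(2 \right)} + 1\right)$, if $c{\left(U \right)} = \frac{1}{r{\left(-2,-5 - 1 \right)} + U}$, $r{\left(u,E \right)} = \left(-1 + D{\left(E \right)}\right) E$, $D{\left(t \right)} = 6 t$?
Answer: $- \frac{2475}{56} \approx -44.196$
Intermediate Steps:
$r{\left(u,E \right)} = E \left(-1 + 6 E\right)$ ($r{\left(u,E \right)} = \left(-1 + 6 E\right) E = E \left(-1 + 6 E\right)$)
$c{\left(U \right)} = \frac{1}{222 + U}$ ($c{\left(U \right)} = \frac{1}{\left(-5 - 1\right) \left(-1 + 6 \left(-5 - 1\right)\right) + U} = \frac{1}{- 6 \left(-1 + 6 \left(-6\right)\right) + U} = \frac{1}{- 6 \left(-1 - 36\right) + U} = \frac{1}{\left(-6\right) \left(-37\right) + U} = \frac{1}{222 + U}$)
$- 44 \left(c{\left(2 \right)} + 1\right) = - 44 \left(\frac{1}{222 + 2} + 1\right) = - 44 \left(\frac{1}{224} + 1\right) = \left(-44\right) \frac{225}{224} = - \frac{2475}{56}$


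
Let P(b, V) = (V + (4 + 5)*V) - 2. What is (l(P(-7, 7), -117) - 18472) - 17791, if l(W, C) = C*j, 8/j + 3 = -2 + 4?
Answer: -35327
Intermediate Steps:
P(b, V) = -2 + 10*V (P(b, V) = (V + 9*V) - 2 = 10*V - 2 = -2 + 10*V)
j = -8 (j = 8/(-3 + (-2 + 4)) = 8/(-3 + 2) = 8/(-1) = 8*(-1) = -8)
l(W, C) = -8*C (l(W, C) = C*(-8) = -8*C)
(l(P(-7, 7), -117) - 18472) - 17791 = (-8*(-117) - 18472) - 17791 = (936 - 18472) - 17791 = -17536 - 17791 = -35327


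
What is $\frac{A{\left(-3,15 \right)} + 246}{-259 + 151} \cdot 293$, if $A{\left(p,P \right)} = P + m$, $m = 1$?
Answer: $- \frac{38383}{54} \approx -710.8$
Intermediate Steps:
$A{\left(p,P \right)} = 1 + P$ ($A{\left(p,P \right)} = P + 1 = 1 + P$)
$\frac{A{\left(-3,15 \right)} + 246}{-259 + 151} \cdot 293 = \frac{\left(1 + 15\right) + 246}{-259 + 151} \cdot 293 = \frac{16 + 246}{-108} \cdot 293 = 262 \left(- \frac{1}{108}\right) 293 = \left(- \frac{131}{54}\right) 293 = - \frac{38383}{54}$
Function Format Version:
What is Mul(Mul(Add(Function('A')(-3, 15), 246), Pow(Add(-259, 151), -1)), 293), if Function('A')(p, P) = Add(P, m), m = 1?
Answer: Rational(-38383, 54) ≈ -710.80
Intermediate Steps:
Function('A')(p, P) = Add(1, P) (Function('A')(p, P) = Add(P, 1) = Add(1, P))
Mul(Mul(Add(Function('A')(-3, 15), 246), Pow(Add(-259, 151), -1)), 293) = Mul(Mul(Add(Add(1, 15), 246), Pow(Add(-259, 151), -1)), 293) = Mul(Mul(Add(16, 246), Pow(-108, -1)), 293) = Mul(Mul(262, Rational(-1, 108)), 293) = Mul(Rational(-131, 54), 293) = Rational(-38383, 54)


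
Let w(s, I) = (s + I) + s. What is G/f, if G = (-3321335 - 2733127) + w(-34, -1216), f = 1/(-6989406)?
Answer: 42326067426876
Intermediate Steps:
w(s, I) = I + 2*s (w(s, I) = (I + s) + s = I + 2*s)
f = -1/6989406 ≈ -1.4307e-7
G = -6055746 (G = (-3321335 - 2733127) + (-1216 + 2*(-34)) = -6054462 + (-1216 - 68) = -6054462 - 1284 = -6055746)
G/f = -6055746/(-1/6989406) = -6055746*(-6989406) = 42326067426876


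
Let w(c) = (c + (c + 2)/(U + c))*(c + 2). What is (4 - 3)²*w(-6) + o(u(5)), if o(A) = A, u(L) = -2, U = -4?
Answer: 102/5 ≈ 20.400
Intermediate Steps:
w(c) = (2 + c)*(c + (2 + c)/(-4 + c)) (w(c) = (c + (c + 2)/(-4 + c))*(c + 2) = (c + (2 + c)/(-4 + c))*(2 + c) = (2 + c)*(c + (2 + c)/(-4 + c)))
(4 - 3)²*w(-6) + o(u(5)) = (4 - 3)²*((4 + (-6)³ - 1*(-6)² - 4*(-6))/(-4 - 6)) - 2 = 1²*((4 - 216 - 1*36 + 24)/(-10)) - 2 = 1*(-(4 - 216 - 36 + 24)/10) - 2 = 1*(-⅒*(-224)) - 2 = 1*(112/5) - 2 = 112/5 - 2 = 102/5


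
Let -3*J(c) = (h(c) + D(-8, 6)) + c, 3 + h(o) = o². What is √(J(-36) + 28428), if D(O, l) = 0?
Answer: √28009 ≈ 167.36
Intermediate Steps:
h(o) = -3 + o²
J(c) = 1 - c/3 - c²/3 (J(c) = -(((-3 + c²) + 0) + c)/3 = -((-3 + c²) + c)/3 = -(-3 + c + c²)/3 = 1 - c/3 - c²/3)
√(J(-36) + 28428) = √((1 - ⅓*(-36) - ⅓*(-36)²) + 28428) = √((1 + 12 - ⅓*1296) + 28428) = √((1 + 12 - 432) + 28428) = √(-419 + 28428) = √28009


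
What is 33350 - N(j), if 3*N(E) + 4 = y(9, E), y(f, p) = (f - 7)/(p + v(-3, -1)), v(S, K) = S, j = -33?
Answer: 1800973/54 ≈ 33351.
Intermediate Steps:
y(f, p) = (-7 + f)/(-3 + p) (y(f, p) = (f - 7)/(p - 3) = (-7 + f)/(-3 + p))
N(E) = -4/3 + 2/(3*(-3 + E)) (N(E) = -4/3 + ((-7 + 9)/(-3 + E))/3 = -4/3 + (2/(-3 + E))/3 = -4/3 + 2/(3*(-3 + E)))
33350 - N(j) = 33350 - 2*(7 - 2*(-33))/(3*(-3 - 33)) = 33350 - 2*(7 + 66)/(3*(-36)) = 33350 - 2*(-1)*73/(3*36) = 33350 - 1*(-73/54) = 33350 + 73/54 = 1800973/54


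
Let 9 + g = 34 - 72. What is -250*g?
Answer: 11750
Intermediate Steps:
g = -47 (g = -9 + (34 - 72) = -9 - 38 = -47)
-250*g = -250*(-47) = 11750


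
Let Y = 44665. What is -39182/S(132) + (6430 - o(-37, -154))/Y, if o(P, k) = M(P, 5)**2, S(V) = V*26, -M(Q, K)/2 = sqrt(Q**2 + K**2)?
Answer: -6108857/535980 ≈ -11.398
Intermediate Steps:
M(Q, K) = -2*sqrt(K**2 + Q**2) (M(Q, K) = -2*sqrt(Q**2 + K**2) = -2*sqrt(K**2 + Q**2))
S(V) = 26*V
o(P, k) = 100 + 4*P**2 (o(P, k) = (-2*sqrt(5**2 + P**2))**2 = (-2*sqrt(25 + P**2))**2 = 100 + 4*P**2)
-39182/S(132) + (6430 - o(-37, -154))/Y = -39182/(26*132) + (6430 - (100 + 4*(-37)**2))/44665 = -39182/3432 + (6430 - (100 + 4*1369))*(1/44665) = -39182*1/3432 + (6430 - (100 + 5476))*(1/44665) = -137/12 + (6430 - 1*5576)*(1/44665) = -137/12 + (6430 - 5576)*(1/44665) = -137/12 + 854*(1/44665) = -137/12 + 854/44665 = -6108857/535980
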